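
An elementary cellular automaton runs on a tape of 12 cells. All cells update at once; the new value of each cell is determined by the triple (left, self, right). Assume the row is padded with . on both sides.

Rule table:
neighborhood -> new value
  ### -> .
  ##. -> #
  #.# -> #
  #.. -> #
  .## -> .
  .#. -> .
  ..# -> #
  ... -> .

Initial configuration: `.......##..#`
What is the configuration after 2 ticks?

......#.###.
.....#.#..##

.....#.#..##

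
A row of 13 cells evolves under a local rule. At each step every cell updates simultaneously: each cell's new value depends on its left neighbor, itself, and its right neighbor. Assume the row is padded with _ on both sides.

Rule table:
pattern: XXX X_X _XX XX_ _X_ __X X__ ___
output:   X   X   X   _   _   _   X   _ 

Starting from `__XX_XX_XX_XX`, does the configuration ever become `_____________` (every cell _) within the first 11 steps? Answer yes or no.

__X_XX_XX_XX_
___XX_XX_XX_X
___X_XX_XX_X_
____XX_XX_X_X
____X_XX_X_X_
_____XX_X_X_X
_____X_X_X_X_
______X_X_X_X
_______X_X_X_
________X_X_X
_________X_X_
step 11 is _________X_X_, still not uniform _

no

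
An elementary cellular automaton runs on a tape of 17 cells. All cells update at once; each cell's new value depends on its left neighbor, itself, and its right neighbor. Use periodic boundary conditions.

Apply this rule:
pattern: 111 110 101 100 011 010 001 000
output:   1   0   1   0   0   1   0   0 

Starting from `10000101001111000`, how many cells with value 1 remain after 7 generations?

2

10000111000110000
10000010000000000
10000010000000000  (fixed point — unchanged through generation 7)
count of 1: 2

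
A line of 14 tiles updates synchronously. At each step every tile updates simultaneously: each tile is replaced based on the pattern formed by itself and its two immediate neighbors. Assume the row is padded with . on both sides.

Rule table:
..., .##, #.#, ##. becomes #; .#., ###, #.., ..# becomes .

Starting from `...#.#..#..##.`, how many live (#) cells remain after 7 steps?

5

step 1: ##..#......##.
step 2: ##....####.##.
step 3: ##.##.#..####.
step 4: ######...#..#.
step 5: #....#.#......
step 6: ..##..#..#####
step 7: #.##.....#...#
count of #: 5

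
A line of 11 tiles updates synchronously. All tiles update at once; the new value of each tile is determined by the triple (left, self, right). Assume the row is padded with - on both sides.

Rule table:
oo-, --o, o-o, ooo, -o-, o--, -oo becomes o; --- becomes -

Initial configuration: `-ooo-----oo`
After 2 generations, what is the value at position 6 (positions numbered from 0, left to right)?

-

generation 1: ooooo---ooo
generation 2: oooooo-oooo
position 6 holds -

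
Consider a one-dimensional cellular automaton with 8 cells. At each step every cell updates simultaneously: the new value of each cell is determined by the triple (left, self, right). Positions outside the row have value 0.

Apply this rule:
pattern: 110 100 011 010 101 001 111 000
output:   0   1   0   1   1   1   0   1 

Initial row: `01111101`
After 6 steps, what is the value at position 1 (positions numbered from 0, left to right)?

step 1: 10000011
step 2: 11111100
step 3: 00000011
step 4: 11111100  (repeats step 2; period 2)
step 6: 11111100
position 1 holds 1

1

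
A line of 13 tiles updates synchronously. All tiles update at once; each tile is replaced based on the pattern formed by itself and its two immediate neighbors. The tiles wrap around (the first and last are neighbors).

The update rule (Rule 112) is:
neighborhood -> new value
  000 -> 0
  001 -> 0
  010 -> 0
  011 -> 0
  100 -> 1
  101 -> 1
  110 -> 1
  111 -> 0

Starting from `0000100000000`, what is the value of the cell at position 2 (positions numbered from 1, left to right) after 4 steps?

0000010000000
0000001000000
0000000100000
0000000010000
position 2 holds 0

0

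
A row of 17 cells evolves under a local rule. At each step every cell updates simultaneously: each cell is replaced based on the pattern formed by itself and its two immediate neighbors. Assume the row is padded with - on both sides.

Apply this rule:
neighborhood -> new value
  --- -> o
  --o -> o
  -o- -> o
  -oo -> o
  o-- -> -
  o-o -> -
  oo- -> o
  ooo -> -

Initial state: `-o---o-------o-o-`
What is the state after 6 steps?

oo-o-o-o-o-o-o-o-

step 1: oo-ooo-ooooooo-o-
step 2: oo-o-o-o-----o-o-
step 3: oo-o-o-o-ooooo-o-
step 4: oo-o-o-o-o---o-o-
step 5: oo-o-o-o-o-ooo-o-
step 6: oo-o-o-o-o-o-o-o-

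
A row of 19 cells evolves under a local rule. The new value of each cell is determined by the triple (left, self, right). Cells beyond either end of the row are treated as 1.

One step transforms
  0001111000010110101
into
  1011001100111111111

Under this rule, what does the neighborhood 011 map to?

At position 3 the neighborhood is 011; the next row has 1 there.

1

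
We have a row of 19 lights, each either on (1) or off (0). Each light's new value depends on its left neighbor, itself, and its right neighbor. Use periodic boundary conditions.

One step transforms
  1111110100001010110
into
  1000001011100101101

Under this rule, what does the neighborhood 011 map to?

At position 0 the neighborhood is 011; the next row has 1 there.

1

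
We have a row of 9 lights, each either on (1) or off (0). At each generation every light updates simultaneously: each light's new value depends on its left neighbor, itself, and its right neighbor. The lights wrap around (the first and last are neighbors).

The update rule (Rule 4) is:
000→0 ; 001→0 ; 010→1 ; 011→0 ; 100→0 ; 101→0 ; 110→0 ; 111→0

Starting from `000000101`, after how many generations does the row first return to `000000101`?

1

generation 1: 000000101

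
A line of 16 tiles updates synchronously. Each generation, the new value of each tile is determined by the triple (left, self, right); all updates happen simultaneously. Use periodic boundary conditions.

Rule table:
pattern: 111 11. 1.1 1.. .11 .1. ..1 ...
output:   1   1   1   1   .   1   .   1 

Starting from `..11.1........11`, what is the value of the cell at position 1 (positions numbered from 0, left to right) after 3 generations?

1..1111111111..1
11..1111111111..
.11..1111111111.
position 1 holds 1

1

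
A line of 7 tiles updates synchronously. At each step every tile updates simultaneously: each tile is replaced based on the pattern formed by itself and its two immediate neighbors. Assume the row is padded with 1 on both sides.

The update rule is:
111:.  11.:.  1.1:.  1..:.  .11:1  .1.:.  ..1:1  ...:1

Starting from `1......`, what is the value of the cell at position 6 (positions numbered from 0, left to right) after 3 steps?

step 1: ..11111
step 2: .11....
step 3: .1..111
position 6 holds 1

1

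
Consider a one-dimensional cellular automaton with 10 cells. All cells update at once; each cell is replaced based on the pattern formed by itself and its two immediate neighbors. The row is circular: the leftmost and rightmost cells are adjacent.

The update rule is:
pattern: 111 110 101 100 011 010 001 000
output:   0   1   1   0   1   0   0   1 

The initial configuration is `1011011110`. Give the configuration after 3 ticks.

0111110011
1100010011
0101000010

0101000010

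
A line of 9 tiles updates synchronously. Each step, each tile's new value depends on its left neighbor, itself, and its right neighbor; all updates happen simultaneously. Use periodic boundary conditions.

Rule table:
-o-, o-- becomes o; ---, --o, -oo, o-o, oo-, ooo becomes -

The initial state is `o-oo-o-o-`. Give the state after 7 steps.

step 1: o----o-o-
step 2: oo---o-o-
step 3: --o--o-o-
step 4: --oo-o-oo
step 5: o----o---
step 6: oo---oo--
step 7: --o----o-

--o----o-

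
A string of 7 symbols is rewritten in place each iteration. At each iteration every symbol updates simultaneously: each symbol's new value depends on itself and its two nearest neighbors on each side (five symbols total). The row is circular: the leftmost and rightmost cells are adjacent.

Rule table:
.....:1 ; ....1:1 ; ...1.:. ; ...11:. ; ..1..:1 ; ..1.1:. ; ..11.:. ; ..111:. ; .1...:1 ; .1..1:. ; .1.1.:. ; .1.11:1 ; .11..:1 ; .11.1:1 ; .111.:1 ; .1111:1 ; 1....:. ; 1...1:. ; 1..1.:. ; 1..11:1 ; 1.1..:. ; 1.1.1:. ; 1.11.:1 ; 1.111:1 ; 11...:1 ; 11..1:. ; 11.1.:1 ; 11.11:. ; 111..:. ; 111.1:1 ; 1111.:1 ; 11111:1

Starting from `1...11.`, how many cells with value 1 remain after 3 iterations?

3

.1...11
1.1...1
11.1...
count of 1: 3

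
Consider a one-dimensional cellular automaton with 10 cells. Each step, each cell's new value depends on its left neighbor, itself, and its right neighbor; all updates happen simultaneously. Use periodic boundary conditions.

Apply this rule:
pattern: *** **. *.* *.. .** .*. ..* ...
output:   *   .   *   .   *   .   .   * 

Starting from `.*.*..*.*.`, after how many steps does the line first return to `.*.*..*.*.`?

15

step 1: ..*....*..
step 2: *...**...*
step 3: ..*.*..*.*
step 4: ...*....*.
step 5: **...**...
step 6: *..*.*..*.
step 7: ....*....*
step 8: .**...**..
step 9: .*..*.*..*
step 10: *....*....
step 11: ..**...**.
step 12: *.*..*.*..
step 13: .*....*...
step 14: ...**...**
step 15: .*.*..*.*.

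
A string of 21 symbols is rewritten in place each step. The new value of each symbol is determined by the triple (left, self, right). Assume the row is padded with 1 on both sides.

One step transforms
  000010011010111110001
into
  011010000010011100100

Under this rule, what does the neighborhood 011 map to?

At position 7 the neighborhood is 011; the next row has 0 there.

0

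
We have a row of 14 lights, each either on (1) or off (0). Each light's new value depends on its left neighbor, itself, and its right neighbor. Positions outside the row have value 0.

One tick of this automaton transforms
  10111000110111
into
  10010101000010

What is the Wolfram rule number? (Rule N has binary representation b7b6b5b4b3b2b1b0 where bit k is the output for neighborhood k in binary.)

position 3: 111 → 1  (bit 7 = 1)
position 4: 110 → 0  (bit 6 = 0)
position 1: 101 → 0  (bit 5 = 0)
position 5: 100 → 1  (bit 4 = 1)
position 2: 011 → 0  (bit 3 = 0)
position 0: 010 → 1  (bit 2 = 1)
position 7: 001 → 1  (bit 1 = 1)
position 6: 000 → 0  (bit 0 = 0)
bits b7..b0 = 10010110 = 150

150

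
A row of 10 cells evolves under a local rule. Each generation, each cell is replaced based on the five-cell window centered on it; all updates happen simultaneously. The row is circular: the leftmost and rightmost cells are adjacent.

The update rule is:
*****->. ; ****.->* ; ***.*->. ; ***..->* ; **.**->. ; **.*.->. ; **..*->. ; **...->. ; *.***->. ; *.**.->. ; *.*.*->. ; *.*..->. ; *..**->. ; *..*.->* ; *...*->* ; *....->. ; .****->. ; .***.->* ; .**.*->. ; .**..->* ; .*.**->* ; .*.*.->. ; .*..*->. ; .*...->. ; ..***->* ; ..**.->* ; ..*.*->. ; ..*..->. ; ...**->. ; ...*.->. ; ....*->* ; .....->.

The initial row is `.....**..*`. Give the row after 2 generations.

generation 1: ...*.**.*.
generation 2: .*..*.....

.*..*.....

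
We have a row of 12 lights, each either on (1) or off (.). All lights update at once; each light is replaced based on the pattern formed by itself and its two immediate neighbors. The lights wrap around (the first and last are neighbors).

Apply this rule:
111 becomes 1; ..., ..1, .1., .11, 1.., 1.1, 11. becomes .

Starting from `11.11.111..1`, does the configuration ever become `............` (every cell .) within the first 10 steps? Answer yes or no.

yes

1......1....
............
all cells are . at step 2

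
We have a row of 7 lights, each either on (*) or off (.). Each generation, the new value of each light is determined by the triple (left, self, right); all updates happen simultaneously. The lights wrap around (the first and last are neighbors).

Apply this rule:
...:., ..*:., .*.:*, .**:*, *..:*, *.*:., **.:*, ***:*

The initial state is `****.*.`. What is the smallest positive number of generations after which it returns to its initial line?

****.*.

1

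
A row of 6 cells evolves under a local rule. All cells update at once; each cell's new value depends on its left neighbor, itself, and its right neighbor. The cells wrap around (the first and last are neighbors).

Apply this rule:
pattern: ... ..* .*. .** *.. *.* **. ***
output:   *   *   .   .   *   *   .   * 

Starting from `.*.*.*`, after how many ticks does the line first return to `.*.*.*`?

*.*.*.
.*.*.*

2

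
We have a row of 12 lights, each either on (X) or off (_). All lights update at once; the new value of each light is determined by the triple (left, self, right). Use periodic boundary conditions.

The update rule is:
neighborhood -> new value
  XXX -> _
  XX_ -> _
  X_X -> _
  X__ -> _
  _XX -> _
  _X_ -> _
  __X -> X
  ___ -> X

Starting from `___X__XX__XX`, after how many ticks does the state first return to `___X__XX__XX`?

24

_XX__X___X__
X___X__XX__X
__XX__X___X_
XX___X__XX__
___XX__X___X
_XX___X__XX_
X___XX__X___
__XX___X__XX
_X___XX__X__
X__XX___X__X
__X___XX__X_
XX__XX___X__
___X___XX__X
_XX__XX___X_
X___X___XX__
__XX__XX___X
_X___X___XX_
X__XX__XX___
__X___X___XX
_X__XX__XX__
X__X___X___X
__X__XX__XX_
XX__X___X___
___X__XX__XX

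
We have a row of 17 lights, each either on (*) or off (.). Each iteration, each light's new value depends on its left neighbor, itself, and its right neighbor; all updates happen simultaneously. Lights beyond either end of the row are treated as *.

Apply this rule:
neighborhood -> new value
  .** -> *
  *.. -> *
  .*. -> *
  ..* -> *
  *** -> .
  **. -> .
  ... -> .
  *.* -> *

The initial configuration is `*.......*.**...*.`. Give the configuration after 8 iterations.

.*.....****.*.***
***...**...****..
...*.**.*.**...**
*.****.****.*.**.
.**...**...****.*
**.*.**.*.**...**
..****.****.*.**.
***...**...****.*

***...**...****.*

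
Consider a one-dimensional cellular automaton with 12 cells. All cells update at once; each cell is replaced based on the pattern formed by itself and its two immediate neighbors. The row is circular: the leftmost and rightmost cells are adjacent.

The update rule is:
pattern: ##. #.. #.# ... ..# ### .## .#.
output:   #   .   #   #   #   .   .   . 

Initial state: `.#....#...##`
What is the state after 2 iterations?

iteration 1: #..###..##.#
iteration 2: #.#..#.#.##.

#.#..#.#.##.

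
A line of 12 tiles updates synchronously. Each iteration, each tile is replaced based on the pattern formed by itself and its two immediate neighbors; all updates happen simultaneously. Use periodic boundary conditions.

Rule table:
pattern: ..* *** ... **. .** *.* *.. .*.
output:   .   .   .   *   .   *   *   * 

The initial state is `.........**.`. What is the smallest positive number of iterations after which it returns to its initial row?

iteration 1: ..........**
iteration 2: *..........*
iteration 3: **..........
iteration 4: .**.........
iteration 5: ..**........
iteration 6: ...**.......
iteration 7: ....**......
iteration 8: .....**.....
iteration 9: ......**....
iteration 10: .......**...
iteration 11: ........**..
iteration 12: .........**.

12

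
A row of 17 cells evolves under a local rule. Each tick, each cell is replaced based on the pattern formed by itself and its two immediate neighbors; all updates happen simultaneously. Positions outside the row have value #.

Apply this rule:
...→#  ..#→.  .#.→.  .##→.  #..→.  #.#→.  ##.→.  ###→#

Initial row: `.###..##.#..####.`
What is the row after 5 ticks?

..#..........##..
....########.....
.##..######..###.
......####....#..
.####..##..##....

.####..##..##....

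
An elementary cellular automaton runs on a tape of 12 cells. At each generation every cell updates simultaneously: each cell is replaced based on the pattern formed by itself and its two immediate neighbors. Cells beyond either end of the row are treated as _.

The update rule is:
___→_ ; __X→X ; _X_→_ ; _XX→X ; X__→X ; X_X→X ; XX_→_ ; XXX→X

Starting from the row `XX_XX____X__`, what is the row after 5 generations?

generation 1: X_XX_X__X_X_
generation 2: _XX_X_XX_X_X
generation 3: XX_X_XX_X_X_
generation 4: X_X_XX_X_X_X
generation 5: _X_XX_X_X_X_

_X_XX_X_X_X_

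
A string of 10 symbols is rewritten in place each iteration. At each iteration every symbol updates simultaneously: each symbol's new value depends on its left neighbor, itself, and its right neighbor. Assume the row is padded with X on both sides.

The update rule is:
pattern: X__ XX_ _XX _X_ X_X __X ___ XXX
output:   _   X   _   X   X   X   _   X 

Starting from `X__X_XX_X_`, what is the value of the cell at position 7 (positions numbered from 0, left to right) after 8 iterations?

X

X_XXX_XXXX
XX_XXX_XXX
XXX_XXX_XX
XXXX_XXX_X
XXXXX_XXX_
XXXXXX_XXX
XXXXXXX_XX
XXXXXXXX_X
position 7 holds X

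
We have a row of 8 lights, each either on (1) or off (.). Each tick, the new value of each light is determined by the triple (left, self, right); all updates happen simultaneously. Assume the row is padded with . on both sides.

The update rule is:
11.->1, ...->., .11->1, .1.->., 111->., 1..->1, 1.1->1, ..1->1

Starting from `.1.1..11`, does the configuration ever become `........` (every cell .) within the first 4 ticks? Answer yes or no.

no

1.1.1111
.1.11..1
1.11111.
.11...11
tick 4 is .11...11, still not uniform .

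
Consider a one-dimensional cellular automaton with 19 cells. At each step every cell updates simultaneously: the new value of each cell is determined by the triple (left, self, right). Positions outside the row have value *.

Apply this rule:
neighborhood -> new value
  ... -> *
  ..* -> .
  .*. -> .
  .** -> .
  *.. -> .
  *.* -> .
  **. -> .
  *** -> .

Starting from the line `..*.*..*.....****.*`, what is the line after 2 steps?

.........***.......
.*******.....*****.

.*******.....*****.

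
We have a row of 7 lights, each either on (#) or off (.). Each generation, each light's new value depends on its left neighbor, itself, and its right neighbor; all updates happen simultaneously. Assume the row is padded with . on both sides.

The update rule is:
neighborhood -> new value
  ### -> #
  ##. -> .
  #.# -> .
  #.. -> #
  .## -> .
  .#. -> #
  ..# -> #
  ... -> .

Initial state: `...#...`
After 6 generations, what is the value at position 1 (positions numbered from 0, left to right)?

#

..###..
.#.#.#.
##.#.##
...#...  (repeats generation 0; period 4)
generation 6: .#.#.#.
position 1 holds #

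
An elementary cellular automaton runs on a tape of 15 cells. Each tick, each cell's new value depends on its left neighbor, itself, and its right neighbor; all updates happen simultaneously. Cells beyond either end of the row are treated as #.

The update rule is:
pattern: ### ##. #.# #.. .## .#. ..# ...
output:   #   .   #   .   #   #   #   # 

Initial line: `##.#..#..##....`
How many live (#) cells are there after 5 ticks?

11

tick 1: #.##.##.##..###
tick 2: .##.##.##..####
tick 3: ##.##.##..#####
tick 4: #.##.##..######
tick 5: .##.##..#######
count of #: 11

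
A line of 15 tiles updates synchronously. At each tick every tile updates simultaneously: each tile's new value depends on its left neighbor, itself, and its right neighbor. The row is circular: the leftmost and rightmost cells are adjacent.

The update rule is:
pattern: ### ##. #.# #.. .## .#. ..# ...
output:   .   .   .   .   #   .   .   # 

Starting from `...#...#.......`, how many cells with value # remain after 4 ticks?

##...#...######
...#...#.#.....
##...#.....####
...#...###.#...
count of #: 5

5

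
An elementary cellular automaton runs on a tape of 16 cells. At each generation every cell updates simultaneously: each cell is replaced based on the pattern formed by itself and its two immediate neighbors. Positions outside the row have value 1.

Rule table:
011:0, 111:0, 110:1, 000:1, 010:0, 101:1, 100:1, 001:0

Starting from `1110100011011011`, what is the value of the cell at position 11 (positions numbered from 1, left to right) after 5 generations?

1

0011011001101100
1001101100110110
1100110110011011
0110011011001100
1011001101100110
position 11 holds 1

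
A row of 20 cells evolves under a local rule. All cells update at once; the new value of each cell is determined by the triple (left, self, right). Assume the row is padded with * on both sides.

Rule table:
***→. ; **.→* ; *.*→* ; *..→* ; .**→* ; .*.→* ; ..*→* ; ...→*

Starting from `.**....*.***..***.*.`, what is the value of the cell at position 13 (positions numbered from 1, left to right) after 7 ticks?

*

**********.****.****
.........***..***...
**********.****.****  (repeats tick 1; period 2)
tick 7: **********.****.****
position 13 holds *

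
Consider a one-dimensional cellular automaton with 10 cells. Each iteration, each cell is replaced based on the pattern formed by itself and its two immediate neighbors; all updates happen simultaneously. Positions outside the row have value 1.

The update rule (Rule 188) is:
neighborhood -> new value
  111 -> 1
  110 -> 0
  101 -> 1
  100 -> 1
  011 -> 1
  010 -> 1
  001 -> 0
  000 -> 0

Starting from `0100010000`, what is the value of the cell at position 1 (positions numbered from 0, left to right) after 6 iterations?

1110011000
1101010100
1011111110
0111111101
1111111011
1111110111
position 1 holds 1

1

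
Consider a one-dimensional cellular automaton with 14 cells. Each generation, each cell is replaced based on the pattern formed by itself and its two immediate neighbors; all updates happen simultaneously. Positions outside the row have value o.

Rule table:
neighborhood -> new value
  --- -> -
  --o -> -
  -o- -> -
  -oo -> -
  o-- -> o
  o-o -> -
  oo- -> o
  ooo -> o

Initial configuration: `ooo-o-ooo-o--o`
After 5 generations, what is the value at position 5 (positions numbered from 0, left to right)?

o

generation 1: ooo----oo--o--
generation 2: oooo----oo--o-
generation 3: ooooo----oo---
generation 4: oooooo----oo--
generation 5: ooooooo----oo-
position 5 holds o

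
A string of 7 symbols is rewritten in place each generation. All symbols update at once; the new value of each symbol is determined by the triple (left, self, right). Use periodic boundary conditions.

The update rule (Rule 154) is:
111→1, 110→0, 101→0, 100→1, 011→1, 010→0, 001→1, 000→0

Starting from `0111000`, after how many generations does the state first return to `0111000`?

1110100
1100011
1010111
0000111
1001110
0111100
1111010
1110000
1101001
1000111
0101111
0001110
0011101
1111000
1110101
1100001
1010011
0001111
1011110
0011100
0111010
1110001
1101011
1000011
0100111
0011110
0111101
0111000

28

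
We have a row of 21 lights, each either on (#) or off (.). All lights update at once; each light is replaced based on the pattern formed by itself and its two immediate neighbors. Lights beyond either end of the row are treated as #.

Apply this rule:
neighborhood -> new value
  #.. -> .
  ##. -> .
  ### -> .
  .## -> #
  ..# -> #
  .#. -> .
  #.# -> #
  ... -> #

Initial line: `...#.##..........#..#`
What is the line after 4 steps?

.##.##..#########..##
##.##..##.........##.
..##..##..#########.#
.##..##..##........##

.##..##..##........##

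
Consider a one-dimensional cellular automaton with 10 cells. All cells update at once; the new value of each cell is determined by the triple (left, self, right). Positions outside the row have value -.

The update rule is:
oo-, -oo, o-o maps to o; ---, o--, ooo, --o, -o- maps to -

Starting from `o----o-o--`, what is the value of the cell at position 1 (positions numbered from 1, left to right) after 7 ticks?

-

------o---
----------
----------  (fixed point — unchanged through tick 7)
position 1 holds -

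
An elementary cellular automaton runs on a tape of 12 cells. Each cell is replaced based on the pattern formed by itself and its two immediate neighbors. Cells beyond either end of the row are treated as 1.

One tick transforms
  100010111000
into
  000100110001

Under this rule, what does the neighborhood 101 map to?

0

At position 5 the neighborhood is 101; the next row has 0 there.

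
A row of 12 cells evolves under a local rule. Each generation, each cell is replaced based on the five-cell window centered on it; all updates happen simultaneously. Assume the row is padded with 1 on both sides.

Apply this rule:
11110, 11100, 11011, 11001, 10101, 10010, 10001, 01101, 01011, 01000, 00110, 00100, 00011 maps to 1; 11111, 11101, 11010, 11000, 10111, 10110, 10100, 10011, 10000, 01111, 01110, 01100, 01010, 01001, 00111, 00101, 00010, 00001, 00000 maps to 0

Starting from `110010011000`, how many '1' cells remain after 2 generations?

5

111110010011
000111110000
count of 1: 5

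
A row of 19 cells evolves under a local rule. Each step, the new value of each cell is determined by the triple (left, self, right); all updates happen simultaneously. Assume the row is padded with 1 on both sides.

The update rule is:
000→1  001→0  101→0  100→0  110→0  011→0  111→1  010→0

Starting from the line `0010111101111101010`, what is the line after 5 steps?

0111111001111001110

0000011000111000000
0111000010010011110
0010011000000001100
0000000011111100000
0111111001111001110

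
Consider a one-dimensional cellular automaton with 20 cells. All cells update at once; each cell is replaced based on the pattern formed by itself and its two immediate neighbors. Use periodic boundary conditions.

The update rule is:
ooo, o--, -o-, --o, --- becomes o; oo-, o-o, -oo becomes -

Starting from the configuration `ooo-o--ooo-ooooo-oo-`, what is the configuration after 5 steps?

-o--ooo-o---ooo-----
oooo-o--oooo-o-ooooo
ooo--ooo-oo--o--oooo
oo-oo-o----ooooo-ooo
o-----ooooo-ooo---oo

o-----ooooo-ooo---oo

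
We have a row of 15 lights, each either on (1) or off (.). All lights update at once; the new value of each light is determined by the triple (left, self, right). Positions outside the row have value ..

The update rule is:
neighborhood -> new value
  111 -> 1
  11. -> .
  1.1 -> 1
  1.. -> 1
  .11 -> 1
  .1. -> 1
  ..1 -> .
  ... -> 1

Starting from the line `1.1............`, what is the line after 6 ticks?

111111111111111
11111111111111.
1111111111111.1
111111111111.11
11111111111.11.
1111111111.11.1

1111111111.11.1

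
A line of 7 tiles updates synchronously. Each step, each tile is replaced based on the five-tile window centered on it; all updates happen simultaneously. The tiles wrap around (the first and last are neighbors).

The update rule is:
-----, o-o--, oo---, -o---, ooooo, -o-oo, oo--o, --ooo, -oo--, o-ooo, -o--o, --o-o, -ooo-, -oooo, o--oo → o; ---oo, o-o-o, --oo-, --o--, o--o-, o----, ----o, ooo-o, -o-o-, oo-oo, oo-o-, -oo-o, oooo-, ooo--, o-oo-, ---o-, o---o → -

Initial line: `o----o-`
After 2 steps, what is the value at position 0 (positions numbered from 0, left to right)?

oo---o-
-oo--oo
position 0 holds -

-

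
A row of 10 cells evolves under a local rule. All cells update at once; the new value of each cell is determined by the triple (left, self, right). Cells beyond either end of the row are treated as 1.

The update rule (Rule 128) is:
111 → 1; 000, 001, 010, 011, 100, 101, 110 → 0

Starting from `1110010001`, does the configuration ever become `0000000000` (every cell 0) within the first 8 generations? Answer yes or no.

1100000000
1000000000
0000000000
all cells are 0 at generation 3

yes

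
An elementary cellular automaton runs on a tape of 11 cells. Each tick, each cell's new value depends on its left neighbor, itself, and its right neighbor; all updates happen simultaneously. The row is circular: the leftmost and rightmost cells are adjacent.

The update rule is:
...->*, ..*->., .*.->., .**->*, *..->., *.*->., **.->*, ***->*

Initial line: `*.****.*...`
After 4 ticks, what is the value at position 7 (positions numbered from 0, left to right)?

*

tick 1: ..****...*.
tick 2: *.****.*...  (repeats tick 0; period 2)
tick 4: *.****.*...
position 7 holds *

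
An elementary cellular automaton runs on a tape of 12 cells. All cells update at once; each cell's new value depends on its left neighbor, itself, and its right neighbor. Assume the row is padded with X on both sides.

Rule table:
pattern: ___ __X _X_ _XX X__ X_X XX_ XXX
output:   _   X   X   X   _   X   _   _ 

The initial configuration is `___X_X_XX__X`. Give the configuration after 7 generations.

____XX_XX_XX

__XXXXXX__XX
_XX______XX_
XX______XX_X
_______XX_XX
______XX_XX_
_____XX_XX_X
____XX_XX_XX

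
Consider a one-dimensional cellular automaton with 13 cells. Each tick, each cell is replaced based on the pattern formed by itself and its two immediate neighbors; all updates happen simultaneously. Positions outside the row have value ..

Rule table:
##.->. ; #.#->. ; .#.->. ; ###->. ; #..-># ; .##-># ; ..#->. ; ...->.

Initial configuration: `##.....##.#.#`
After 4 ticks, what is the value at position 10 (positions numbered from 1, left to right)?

.

tick 1: #.#....#.....
tick 2: ...#....#....
tick 3: ....#....#...
tick 4: .....#....#..
position 10 holds .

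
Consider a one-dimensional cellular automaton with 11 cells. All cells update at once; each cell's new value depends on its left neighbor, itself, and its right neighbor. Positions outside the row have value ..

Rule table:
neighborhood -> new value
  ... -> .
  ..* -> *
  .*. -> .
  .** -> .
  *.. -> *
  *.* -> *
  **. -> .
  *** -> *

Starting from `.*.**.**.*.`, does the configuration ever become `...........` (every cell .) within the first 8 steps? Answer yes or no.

no

*.*..*..*.*
.*.**.**.*.  (repeats step 0; period 2)
step 8: .*.**.**.*.
step 8 is .*.**.**.*., still not uniform .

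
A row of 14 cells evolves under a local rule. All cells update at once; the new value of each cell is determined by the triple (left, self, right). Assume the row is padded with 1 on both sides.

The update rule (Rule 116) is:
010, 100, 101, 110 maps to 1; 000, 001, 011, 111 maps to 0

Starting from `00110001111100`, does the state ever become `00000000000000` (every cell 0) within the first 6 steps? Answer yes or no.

no

step 1: 10011000000110
step 2: 11001100000011
step 3: 01100110000000
step 4: 10110011000000
step 5: 11011001100000
step 6: 01101100110000
step 6 is 01101100110000, still not uniform 0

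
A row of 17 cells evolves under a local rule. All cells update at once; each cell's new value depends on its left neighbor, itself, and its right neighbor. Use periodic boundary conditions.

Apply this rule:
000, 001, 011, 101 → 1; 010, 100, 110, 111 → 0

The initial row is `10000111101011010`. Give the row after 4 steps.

step 1: 00111100010110101
step 2: 01100001101101010
step 3: 11001111011010100
step 4: 10011000110101001

10011000110101001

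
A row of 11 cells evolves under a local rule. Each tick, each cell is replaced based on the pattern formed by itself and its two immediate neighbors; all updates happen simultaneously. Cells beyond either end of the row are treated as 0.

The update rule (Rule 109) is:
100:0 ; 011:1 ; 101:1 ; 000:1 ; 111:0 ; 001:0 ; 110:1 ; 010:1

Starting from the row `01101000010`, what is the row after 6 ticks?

01111011010
01001111110
01001000010
01001011010
01001111110  (repeats tick 2; period 3)
tick 6: 01001000010

01001000010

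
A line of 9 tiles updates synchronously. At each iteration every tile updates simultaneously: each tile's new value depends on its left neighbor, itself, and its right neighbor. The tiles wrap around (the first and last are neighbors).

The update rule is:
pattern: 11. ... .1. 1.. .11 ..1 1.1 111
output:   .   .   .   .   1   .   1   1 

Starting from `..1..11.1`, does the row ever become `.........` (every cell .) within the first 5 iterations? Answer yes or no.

yes

.....1.1.
......1..
.........
all cells are . at iteration 3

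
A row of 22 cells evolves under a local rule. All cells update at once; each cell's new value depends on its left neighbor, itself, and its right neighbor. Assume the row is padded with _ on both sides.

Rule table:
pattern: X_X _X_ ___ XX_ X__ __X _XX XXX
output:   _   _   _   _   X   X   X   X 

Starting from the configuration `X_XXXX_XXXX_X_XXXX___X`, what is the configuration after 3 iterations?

XXX__XXX___XXXX_X___X_

__XXX__XXX____XXX_X_X_
_XXX_XXXX_X__XXX_____X
XXX__XXX___XXXX_X___X_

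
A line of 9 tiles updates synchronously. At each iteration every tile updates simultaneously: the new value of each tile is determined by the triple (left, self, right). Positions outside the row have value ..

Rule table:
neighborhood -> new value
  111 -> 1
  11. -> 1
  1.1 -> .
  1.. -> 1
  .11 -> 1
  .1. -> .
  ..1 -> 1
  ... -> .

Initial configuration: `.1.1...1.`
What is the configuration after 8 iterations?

.....1.1.

1...1.1.1
.1.1.....
1...1....
.1.1.1...
1.....1..
.1...1.1.
1.1.1...1
.....1.1.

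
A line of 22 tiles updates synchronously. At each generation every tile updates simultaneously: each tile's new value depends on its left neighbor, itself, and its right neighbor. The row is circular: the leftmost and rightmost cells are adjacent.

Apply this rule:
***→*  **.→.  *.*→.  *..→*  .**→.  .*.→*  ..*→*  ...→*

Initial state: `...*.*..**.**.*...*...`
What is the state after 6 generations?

..*.**************.**.

****.***......********
***...*.******.*******
**.****..****...******
*...**.**.**.***.*****
.***..........*...****
..*.**************.**.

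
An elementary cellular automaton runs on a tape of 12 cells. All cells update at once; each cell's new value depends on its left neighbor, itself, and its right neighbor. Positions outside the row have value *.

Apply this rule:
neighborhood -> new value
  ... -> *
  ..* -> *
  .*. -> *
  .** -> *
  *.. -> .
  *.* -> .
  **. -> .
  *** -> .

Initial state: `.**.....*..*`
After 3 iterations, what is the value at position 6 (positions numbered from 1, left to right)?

iteration 1: .*..*****.**
iteration 2: .*.**.....*.
iteration 3: .*.*..*****.
position 6 holds .

.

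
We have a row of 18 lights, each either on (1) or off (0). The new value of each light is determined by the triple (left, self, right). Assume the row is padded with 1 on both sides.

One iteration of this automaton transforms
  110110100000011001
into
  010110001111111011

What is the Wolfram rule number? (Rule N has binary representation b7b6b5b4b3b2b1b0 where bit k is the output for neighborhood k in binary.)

75

position 0: 111 → 0  (bit 7 = 0)
position 1: 110 → 1  (bit 6 = 1)
position 2: 101 → 0  (bit 5 = 0)
position 7: 100 → 0  (bit 4 = 0)
position 3: 011 → 1  (bit 3 = 1)
position 6: 010 → 0  (bit 2 = 0)
position 12: 001 → 1  (bit 1 = 1)
position 8: 000 → 1  (bit 0 = 1)
bits b7..b0 = 01001011 = 75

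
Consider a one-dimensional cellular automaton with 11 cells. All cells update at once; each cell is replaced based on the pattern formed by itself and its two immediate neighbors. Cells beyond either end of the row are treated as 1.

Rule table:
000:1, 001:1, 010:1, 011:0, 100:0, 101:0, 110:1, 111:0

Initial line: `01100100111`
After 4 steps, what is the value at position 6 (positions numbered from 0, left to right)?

0

00101101000
01100101011
00101101000  (repeats step 1; period 2)
step 4: 01100101011
position 6 holds 0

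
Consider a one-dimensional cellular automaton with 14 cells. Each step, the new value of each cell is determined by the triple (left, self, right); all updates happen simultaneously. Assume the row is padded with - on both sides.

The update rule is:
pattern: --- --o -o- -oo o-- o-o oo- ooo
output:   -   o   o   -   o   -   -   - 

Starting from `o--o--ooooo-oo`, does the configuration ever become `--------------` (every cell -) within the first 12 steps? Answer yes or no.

yes

step 1: oooooo--------
step 2: ------o-------
step 3: -----ooo------
step 4: ----o---o-----
step 5: ---ooo-ooo----
step 6: --o-------o---
step 7: -ooo-----ooo--
step 8: o---o---o---o-
step 9: oo-ooo-ooo-ooo
step 10: --------------
all cells are - at step 10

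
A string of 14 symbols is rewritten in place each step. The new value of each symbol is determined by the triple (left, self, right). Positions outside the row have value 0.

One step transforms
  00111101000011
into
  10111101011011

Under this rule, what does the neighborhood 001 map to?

At position 1 the neighborhood is 001; the next row has 0 there.

0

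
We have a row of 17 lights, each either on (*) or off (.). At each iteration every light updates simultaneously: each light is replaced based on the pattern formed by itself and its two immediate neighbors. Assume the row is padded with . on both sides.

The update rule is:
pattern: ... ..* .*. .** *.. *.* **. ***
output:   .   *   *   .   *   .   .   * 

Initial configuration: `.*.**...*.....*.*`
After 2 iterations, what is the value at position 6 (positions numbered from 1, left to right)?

*

iteration 1: **...*.***...**.*
iteration 2: ..*.**..*.*.*...*
position 6 holds *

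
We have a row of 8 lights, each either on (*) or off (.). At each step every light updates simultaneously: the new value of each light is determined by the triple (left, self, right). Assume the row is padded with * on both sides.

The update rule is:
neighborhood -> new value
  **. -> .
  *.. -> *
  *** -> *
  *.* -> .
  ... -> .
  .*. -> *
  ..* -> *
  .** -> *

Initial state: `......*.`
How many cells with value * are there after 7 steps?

*....**.
.*..**..
.****.**
.***..**
.**.****
.*..****
.*******
count of *: 7

7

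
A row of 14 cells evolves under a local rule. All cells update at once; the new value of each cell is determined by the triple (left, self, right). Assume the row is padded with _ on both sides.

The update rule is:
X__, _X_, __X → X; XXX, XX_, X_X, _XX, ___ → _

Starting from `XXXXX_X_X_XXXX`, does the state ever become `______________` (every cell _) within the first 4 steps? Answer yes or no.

______X_X_____
_____XX_XX____
____X_____X___
___XXX___XXX__
step 4 is ___XXX___XXX__, still not uniform _

no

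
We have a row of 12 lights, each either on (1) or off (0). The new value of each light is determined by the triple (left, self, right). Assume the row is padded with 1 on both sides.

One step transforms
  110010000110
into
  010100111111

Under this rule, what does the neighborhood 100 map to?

At position 2 the neighborhood is 100; the next row has 0 there.

0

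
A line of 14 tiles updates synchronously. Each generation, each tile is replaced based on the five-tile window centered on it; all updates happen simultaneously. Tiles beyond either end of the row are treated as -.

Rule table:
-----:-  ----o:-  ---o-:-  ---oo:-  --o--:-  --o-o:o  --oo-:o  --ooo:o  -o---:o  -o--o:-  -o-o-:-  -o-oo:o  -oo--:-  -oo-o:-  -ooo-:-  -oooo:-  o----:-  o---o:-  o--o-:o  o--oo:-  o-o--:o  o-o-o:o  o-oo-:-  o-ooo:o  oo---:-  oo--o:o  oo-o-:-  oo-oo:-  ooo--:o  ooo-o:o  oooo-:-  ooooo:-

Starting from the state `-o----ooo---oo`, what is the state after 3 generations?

-----ooo------

--o---o-o---o-
---o--o-oo---o
-----ooo------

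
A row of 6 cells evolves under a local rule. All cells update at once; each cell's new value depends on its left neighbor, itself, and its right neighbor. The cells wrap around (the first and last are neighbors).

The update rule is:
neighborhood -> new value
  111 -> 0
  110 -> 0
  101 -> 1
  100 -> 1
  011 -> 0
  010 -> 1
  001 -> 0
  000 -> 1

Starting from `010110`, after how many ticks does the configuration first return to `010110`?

3

011001
100101
010110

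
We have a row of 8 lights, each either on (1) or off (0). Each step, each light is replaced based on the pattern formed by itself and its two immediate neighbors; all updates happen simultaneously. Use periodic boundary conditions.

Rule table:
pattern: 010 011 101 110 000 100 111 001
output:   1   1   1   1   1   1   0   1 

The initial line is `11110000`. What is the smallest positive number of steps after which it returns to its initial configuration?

2

10011111
11110000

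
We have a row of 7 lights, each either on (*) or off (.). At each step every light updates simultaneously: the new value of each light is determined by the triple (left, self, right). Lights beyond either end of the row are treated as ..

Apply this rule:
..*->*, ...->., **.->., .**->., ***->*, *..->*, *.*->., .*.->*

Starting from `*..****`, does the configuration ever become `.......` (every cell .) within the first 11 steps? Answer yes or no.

***.**.
.*....*
***..**
.*.**..
**...*.
..*.***
.**..*.
*..****  (repeats step 0; period 8)
step 11: ***..**
step 11 is ***..**, still not uniform .

no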